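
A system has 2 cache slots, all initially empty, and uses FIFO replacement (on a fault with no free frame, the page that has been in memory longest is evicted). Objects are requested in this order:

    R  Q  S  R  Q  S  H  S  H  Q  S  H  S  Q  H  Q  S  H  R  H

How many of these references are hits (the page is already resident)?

R → miss, frames (R)
Q → miss, frames (R Q)
S → miss, evict R, frames (Q S)
R → miss, evict Q, frames (S R)
Q → miss, evict S, frames (R Q)
S → miss, evict R, frames (Q S)
H → miss, evict Q, frames (S H)
S → hit
H → hit
Q → miss, evict S, frames (H Q)
S → miss, evict H, frames (Q S)
H → miss, evict Q, frames (S H)
S → hit
Q → miss, evict S, frames (H Q)
H → hit
Q → hit
S → miss, evict H, frames (Q S)
H → miss, evict Q, frames (S H)
R → miss, evict S, frames (H R)
H → hit
Hits: 6.

6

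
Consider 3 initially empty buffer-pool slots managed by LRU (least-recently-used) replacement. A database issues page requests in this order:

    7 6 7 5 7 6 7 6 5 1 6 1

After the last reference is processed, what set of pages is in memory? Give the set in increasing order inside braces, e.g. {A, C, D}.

7: fault, frames [7]
6: fault, frames [7, 6]
7: hit
5: fault, frames [6, 7, 5]
7: hit
6: hit
7: hit
6: hit
5: hit
1: fault, evict 7, frames [6, 5, 1]
6: hit
1: hit

{1, 5, 6}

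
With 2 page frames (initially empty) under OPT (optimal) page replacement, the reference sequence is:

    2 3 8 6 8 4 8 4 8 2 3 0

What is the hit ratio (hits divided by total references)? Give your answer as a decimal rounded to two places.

0.33

2: fault, frames {2}
3: fault, frames {2,3}
8: fault, evict 3, frames {2,8}
6: fault, evict 2, frames {8,6}
8: hit
4: fault, evict 6, frames {8,4}
8: hit
4: hit
8: hit
2: fault, evict 4, frames {8,2}
3: fault, evict 2, frames {8,3}
0: fault, evict 3, frames {8,0}
Hits: 4 of 12 references → 4/12 = 0.3333.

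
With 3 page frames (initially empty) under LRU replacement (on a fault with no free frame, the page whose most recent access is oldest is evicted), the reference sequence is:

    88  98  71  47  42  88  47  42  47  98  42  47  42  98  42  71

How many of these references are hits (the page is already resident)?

88 → fault, frames (88)
98 → fault, frames (88 98)
71 → fault, frames (88 98 71)
47 → fault, evict 88, frames (98 71 47)
42 → fault, evict 98, frames (71 47 42)
88 → fault, evict 71, frames (47 42 88)
47 → hit
42 → hit
47 → hit
98 → fault, evict 88, frames (42 47 98)
42 → hit
47 → hit
42 → hit
98 → hit
42 → hit
71 → fault, evict 47, frames (98 42 71)
Hits: 8.

8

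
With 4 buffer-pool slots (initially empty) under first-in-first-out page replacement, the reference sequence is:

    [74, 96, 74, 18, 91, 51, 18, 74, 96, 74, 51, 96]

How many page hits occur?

5

74 -> miss, frames [74]
96 -> miss, frames [74, 96]
74 -> hit
18 -> miss, frames [74, 96, 18]
91 -> miss, frames [74, 96, 18, 91]
51 -> miss, evict 74, frames [96, 18, 91, 51]
18 -> hit
74 -> miss, evict 96, frames [18, 91, 51, 74]
96 -> miss, evict 18, frames [91, 51, 74, 96]
74 -> hit
51 -> hit
96 -> hit
Hits: 5.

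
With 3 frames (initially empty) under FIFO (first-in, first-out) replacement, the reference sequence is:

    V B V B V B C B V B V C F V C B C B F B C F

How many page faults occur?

8

V -> fault, frames (V)
B -> fault, frames (V B)
V -> hit
B -> hit
V -> hit
B -> hit
C -> fault, frames (V B C)
B -> hit
V -> hit
B -> hit
V -> hit
C -> hit
F -> fault, evict V, frames (B C F)
V -> fault, evict B, frames (C F V)
C -> hit
B -> fault, evict C, frames (F V B)
C -> fault, evict F, frames (V B C)
B -> hit
F -> fault, evict V, frames (B C F)
B -> hit
C -> hit
F -> hit
Page faults: 8.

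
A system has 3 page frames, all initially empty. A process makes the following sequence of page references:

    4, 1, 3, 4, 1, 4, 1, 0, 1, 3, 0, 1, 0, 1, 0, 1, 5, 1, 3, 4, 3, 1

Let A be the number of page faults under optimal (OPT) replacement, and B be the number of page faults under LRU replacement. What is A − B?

Under OPT: F F F . . . . F . . . . . . . . F . . F . . → 6 faults.
Under LRU: F F F . . . . F . F . . . . . . F . F F . . → 8 faults.
A − B = 6 − 8 = -2.

-2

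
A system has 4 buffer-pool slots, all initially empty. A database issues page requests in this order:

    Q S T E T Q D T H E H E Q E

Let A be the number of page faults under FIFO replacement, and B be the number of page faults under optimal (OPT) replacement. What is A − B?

1

Under FIFO: F F F F . . F . F . . . F . → 7 faults.
Under OPT: F F F F . . F . F . . . . . → 6 faults.
A − B = 7 − 6 = 1.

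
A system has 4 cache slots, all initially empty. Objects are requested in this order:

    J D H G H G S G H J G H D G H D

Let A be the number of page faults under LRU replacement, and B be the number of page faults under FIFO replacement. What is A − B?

Under LRU: F F F F . . F . . F . . F . . . → 7 faults.
Under FIFO: F F F F . . F . . F . . F . F . → 8 faults.
A − B = 7 − 8 = -1.

-1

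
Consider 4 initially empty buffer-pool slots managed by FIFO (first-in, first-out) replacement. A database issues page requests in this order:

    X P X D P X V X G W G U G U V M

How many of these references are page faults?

8

X → fault, frames [X]
P → fault, frames [X, P]
X → hit
D → fault, frames [X, P, D]
P → hit
X → hit
V → fault, frames [X, P, D, V]
X → hit
G → fault, evict X, frames [P, D, V, G]
W → fault, evict P, frames [D, V, G, W]
G → hit
U → fault, evict D, frames [V, G, W, U]
G → hit
U → hit
V → hit
M → fault, evict V, frames [G, W, U, M]
Page faults: 8.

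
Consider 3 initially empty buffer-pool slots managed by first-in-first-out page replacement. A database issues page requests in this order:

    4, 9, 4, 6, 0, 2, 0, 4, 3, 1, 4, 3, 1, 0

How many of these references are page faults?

4 -> fault, frames {4}
9 -> fault, frames {4,9}
4 -> hit
6 -> fault, frames {4,9,6}
0 -> fault, evict 4, frames {9,6,0}
2 -> fault, evict 9, frames {6,0,2}
0 -> hit
4 -> fault, evict 6, frames {0,2,4}
3 -> fault, evict 0, frames {2,4,3}
1 -> fault, evict 2, frames {4,3,1}
4 -> hit
3 -> hit
1 -> hit
0 -> fault, evict 4, frames {3,1,0}
Page faults: 9.

9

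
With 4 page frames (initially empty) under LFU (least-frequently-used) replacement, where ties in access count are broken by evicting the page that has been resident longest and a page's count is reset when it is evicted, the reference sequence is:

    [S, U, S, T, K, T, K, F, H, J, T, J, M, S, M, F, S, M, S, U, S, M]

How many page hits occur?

5

S -> fault, frames [S]
U -> fault, frames [S, U]
S -> hit
T -> fault, frames [S, U, T]
K -> fault, frames [S, U, T, K]
T -> hit
K -> hit
F -> fault, evict U, frames [S, T, K, F]
H -> fault, evict F, frames [S, T, K, H]
J -> fault, evict H, frames [S, T, K, J]
T -> hit
J -> hit
M -> fault, evict S, frames [T, K, J, M]
S -> fault, evict M, frames [T, K, J, S]
M -> fault, evict S, frames [T, K, J, M]
F -> fault, evict M, frames [T, K, J, F]
S -> fault, evict F, frames [T, K, J, S]
M -> fault, evict S, frames [T, K, J, M]
S -> fault, evict M, frames [T, K, J, S]
U -> fault, evict S, frames [T, K, J, U]
S -> fault, evict U, frames [T, K, J, S]
M -> fault, evict S, frames [T, K, J, M]
Hits: 5.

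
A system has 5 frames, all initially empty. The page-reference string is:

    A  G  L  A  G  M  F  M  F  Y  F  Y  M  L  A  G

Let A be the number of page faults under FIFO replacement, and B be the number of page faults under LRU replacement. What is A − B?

-1

Under FIFO: F F F . . F F . . F . . . . F F → 8 faults.
Under LRU: F F F . . F F . . F . . . F F F → 9 faults.
A − B = 8 − 9 = -1.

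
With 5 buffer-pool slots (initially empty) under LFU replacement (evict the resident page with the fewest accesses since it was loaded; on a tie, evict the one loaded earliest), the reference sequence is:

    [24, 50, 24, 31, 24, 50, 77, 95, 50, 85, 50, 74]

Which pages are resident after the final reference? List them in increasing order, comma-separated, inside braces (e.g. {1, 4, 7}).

24 -> miss, frames [24]
50 -> miss, frames [24, 50]
24 -> hit
31 -> miss, frames [24, 50, 31]
24 -> hit
50 -> hit
77 -> miss, frames [24, 50, 31, 77]
95 -> miss, frames [24, 50, 31, 77, 95]
50 -> hit
85 -> miss, evict 31, frames [24, 50, 77, 95, 85]
50 -> hit
74 -> miss, evict 77, frames [24, 50, 95, 85, 74]

{24, 50, 74, 85, 95}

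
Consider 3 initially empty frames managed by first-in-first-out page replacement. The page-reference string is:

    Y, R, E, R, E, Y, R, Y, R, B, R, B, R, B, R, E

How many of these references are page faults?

4

Y → fault, frames [Y]
R → fault, frames [Y, R]
E → fault, frames [Y, R, E]
R → hit
E → hit
Y → hit
R → hit
Y → hit
R → hit
B → fault, evict Y, frames [R, E, B]
R → hit
B → hit
R → hit
B → hit
R → hit
E → hit
Page faults: 4.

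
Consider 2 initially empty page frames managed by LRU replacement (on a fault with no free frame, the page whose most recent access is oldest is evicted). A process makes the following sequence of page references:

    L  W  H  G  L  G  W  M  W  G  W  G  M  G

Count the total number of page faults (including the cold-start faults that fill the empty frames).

L: fault, frames (L)
W: fault, frames (L W)
H: fault, evict L, frames (W H)
G: fault, evict W, frames (H G)
L: fault, evict H, frames (G L)
G: hit
W: fault, evict L, frames (G W)
M: fault, evict G, frames (W M)
W: hit
G: fault, evict M, frames (W G)
W: hit
G: hit
M: fault, evict W, frames (G M)
G: hit
Page faults: 9.

9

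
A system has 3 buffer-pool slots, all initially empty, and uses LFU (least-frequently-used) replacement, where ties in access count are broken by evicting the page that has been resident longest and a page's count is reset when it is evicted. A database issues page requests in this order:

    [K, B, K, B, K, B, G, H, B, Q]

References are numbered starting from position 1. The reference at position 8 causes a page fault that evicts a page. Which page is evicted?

pos 1: K: fault, frames {K}
pos 2: B: fault, frames {K,B}
pos 3: K: hit
pos 4: B: hit
pos 5: K: hit
pos 6: B: hit
pos 7: G: fault, frames {K,B,G}
pos 8: H: fault, evict G, frames {K,B,H}
At position 8, page G is evicted.

G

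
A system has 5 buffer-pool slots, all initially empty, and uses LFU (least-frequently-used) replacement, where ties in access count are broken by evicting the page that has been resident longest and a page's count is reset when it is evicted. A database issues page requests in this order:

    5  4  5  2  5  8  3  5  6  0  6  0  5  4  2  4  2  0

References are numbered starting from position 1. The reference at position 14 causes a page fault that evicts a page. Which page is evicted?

pos 1: 5 -> fault, frames {5}
pos 2: 4 -> fault, frames {5,4}
pos 3: 5 -> hit
pos 4: 2 -> fault, frames {5,4,2}
pos 5: 5 -> hit
pos 6: 8 -> fault, frames {5,4,2,8}
pos 7: 3 -> fault, frames {5,4,2,8,3}
pos 8: 5 -> hit
pos 9: 6 -> fault, evict 4, frames {5,2,8,3,6}
pos 10: 0 -> fault, evict 2, frames {5,8,3,6,0}
pos 11: 6 -> hit
pos 12: 0 -> hit
pos 13: 5 -> hit
pos 14: 4 -> fault, evict 8, frames {5,3,6,0,4}
At position 14, page 8 is evicted.

8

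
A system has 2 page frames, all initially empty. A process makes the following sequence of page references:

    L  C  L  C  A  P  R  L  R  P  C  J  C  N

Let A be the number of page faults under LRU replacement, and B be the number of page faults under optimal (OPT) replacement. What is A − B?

1

Under LRU: F F . . F F F F . F F F . F → 10 faults.
Under OPT: F F . . F F F . . F F F . F → 9 faults.
A − B = 10 − 9 = 1.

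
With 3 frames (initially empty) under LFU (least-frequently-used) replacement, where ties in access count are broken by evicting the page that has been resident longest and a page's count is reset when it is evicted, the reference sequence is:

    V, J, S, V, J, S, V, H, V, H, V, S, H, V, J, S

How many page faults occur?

V -> fault, frames {V}
J -> fault, frames {V,J}
S -> fault, frames {V,J,S}
V -> hit
J -> hit
S -> hit
V -> hit
H -> fault, evict J, frames {V,S,H}
V -> hit
H -> hit
V -> hit
S -> hit
H -> hit
V -> hit
J -> fault, evict S, frames {V,H,J}
S -> fault, evict J, frames {V,H,S}
Page faults: 6.

6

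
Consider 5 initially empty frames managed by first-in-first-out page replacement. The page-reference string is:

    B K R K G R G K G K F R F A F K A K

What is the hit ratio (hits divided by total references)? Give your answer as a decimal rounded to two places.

B: fault, frames {B}
K: fault, frames {B,K}
R: fault, frames {B,K,R}
K: hit
G: fault, frames {B,K,R,G}
R: hit
G: hit
K: hit
G: hit
K: hit
F: fault, frames {B,K,R,G,F}
R: hit
F: hit
A: fault, evict B, frames {K,R,G,F,A}
F: hit
K: hit
A: hit
K: hit
Hits: 12 of 18 references → 12/18 = 0.6667.

0.67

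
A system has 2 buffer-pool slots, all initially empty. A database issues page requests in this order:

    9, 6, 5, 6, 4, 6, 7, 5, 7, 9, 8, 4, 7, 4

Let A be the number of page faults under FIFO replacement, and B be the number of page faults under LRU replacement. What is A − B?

1

Under FIFO: F F F . F F F F . F F F F . → 11 faults.
Under LRU: F F F . F . F F . F F F F . → 10 faults.
A − B = 11 − 10 = 1.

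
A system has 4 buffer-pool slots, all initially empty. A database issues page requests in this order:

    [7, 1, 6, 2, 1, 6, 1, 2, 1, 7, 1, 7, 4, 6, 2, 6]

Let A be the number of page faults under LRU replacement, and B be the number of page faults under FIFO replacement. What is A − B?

2

Under LRU: F F F F . . . . . . . . F F F . → 7 faults.
Under FIFO: F F F F . . . . . . . . F . . . → 5 faults.
A − B = 7 − 5 = 2.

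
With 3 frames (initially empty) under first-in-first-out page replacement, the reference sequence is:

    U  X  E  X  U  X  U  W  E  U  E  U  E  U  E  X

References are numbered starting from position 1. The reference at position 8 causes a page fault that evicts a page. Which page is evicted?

U

pos 1: U -> fault, frames [U]
pos 2: X -> fault, frames [U, X]
pos 3: E -> fault, frames [U, X, E]
pos 4: X -> hit
pos 5: U -> hit
pos 6: X -> hit
pos 7: U -> hit
pos 8: W -> fault, evict U, frames [X, E, W]
At position 8, page U is evicted.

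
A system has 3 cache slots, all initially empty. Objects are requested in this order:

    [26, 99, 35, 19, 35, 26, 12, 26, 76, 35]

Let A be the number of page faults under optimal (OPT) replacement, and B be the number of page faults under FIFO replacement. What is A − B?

-2

Under OPT: F F F F . . F . F . → 6 faults.
Under FIFO: F F F F . F F . F F → 8 faults.
A − B = 6 − 8 = -2.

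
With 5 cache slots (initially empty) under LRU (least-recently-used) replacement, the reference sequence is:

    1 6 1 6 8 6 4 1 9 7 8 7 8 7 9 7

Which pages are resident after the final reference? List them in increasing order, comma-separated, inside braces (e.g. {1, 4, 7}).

1 -> miss, frames (1)
6 -> miss, frames (1 6)
1 -> hit
6 -> hit
8 -> miss, frames (1 6 8)
6 -> hit
4 -> miss, frames (1 8 6 4)
1 -> hit
9 -> miss, frames (8 6 4 1 9)
7 -> miss, evict 8, frames (6 4 1 9 7)
8 -> miss, evict 6, frames (4 1 9 7 8)
7 -> hit
8 -> hit
7 -> hit
9 -> hit
7 -> hit

{1, 4, 7, 8, 9}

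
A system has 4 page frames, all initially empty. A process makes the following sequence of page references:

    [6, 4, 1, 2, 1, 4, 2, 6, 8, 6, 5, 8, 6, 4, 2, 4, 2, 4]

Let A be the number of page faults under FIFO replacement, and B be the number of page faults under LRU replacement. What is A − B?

Under FIFO: F F F F . . . . F F F . . F F . . . → 9 faults.
Under LRU: F F F F . . . . F . F . . F F . . . → 8 faults.
A − B = 9 − 8 = 1.

1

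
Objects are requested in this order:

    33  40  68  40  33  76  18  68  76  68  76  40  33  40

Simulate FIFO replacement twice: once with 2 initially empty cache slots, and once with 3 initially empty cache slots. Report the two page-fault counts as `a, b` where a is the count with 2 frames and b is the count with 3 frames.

10, 7

2 frames: F F F . F F F F F . . F F . → 10 faults.
3 frames: F F F . . F F . . . . F F . → 7 faults.
7 < 10: adding a frame reduced faults, as is typical.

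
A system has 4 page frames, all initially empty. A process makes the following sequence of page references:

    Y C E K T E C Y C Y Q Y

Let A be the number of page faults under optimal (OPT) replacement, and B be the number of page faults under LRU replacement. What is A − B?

Under OPT: F F F F F . . . . . F . → 6 faults.
Under LRU: F F F F F . . F . . F . → 7 faults.
A − B = 6 − 7 = -1.

-1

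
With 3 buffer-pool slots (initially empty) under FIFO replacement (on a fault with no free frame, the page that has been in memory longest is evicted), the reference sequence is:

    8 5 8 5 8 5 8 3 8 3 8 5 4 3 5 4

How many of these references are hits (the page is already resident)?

12

8 -> miss, frames [8]
5 -> miss, frames [8, 5]
8 -> hit
5 -> hit
8 -> hit
5 -> hit
8 -> hit
3 -> miss, frames [8, 5, 3]
8 -> hit
3 -> hit
8 -> hit
5 -> hit
4 -> miss, evict 8, frames [5, 3, 4]
3 -> hit
5 -> hit
4 -> hit
Hits: 12.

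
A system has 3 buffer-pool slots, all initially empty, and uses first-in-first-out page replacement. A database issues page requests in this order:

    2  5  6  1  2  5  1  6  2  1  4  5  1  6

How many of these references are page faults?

11

2 -> fault, frames [2]
5 -> fault, frames [2, 5]
6 -> fault, frames [2, 5, 6]
1 -> fault, evict 2, frames [5, 6, 1]
2 -> fault, evict 5, frames [6, 1, 2]
5 -> fault, evict 6, frames [1, 2, 5]
1 -> hit
6 -> fault, evict 1, frames [2, 5, 6]
2 -> hit
1 -> fault, evict 2, frames [5, 6, 1]
4 -> fault, evict 5, frames [6, 1, 4]
5 -> fault, evict 6, frames [1, 4, 5]
1 -> hit
6 -> fault, evict 1, frames [4, 5, 6]
Page faults: 11.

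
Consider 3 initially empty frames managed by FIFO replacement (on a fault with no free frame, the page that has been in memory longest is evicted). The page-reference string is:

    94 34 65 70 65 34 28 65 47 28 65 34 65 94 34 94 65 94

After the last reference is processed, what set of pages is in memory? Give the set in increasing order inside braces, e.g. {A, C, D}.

{34, 65, 94}

94 -> fault, frames (94)
34 -> fault, frames (94 34)
65 -> fault, frames (94 34 65)
70 -> fault, evict 94, frames (34 65 70)
65 -> hit
34 -> hit
28 -> fault, evict 34, frames (65 70 28)
65 -> hit
47 -> fault, evict 65, frames (70 28 47)
28 -> hit
65 -> fault, evict 70, frames (28 47 65)
34 -> fault, evict 28, frames (47 65 34)
65 -> hit
94 -> fault, evict 47, frames (65 34 94)
34 -> hit
94 -> hit
65 -> hit
94 -> hit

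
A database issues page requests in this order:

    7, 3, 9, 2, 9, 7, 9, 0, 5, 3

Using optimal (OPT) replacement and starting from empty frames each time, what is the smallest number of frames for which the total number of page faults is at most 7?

f=1: 10 faults
f=2: 8 faults
f=3: 7 faults
f=4: 6 faults
f=5: 6 faults
f=6: 6 faults
Smallest f with faults ≤ 7 is 3.

3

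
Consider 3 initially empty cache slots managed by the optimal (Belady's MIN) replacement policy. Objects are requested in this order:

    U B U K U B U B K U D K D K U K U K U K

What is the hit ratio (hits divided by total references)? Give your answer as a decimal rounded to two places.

U: fault, frames (U)
B: fault, frames (U B)
U: hit
K: fault, frames (U B K)
U: hit
B: hit
U: hit
B: hit
K: hit
U: hit
D: fault, evict B, frames (U K D)
K: hit
D: hit
K: hit
U: hit
K: hit
U: hit
K: hit
U: hit
K: hit
Hits: 16 of 20 references → 16/20 = 0.8000.

0.80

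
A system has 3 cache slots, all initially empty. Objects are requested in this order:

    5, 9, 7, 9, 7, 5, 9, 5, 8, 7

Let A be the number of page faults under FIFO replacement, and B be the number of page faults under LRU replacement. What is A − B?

Under FIFO: F F F . . . . . F . → 4 faults.
Under LRU: F F F . . . . . F F → 5 faults.
A − B = 4 − 5 = -1.

-1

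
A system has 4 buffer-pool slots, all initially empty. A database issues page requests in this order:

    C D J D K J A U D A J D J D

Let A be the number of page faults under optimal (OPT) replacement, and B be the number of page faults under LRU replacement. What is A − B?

Under OPT: F F F . F . F F . . . . . . → 6 faults.
Under LRU: F F F . F . F F F . . . . . → 7 faults.
A − B = 6 − 7 = -1.

-1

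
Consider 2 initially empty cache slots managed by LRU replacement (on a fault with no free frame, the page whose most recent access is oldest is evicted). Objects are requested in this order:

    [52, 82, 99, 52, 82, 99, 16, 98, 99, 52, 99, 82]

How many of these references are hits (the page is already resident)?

1

52 -> miss, frames {52}
82 -> miss, frames {52,82}
99 -> miss, evict 52, frames {82,99}
52 -> miss, evict 82, frames {99,52}
82 -> miss, evict 99, frames {52,82}
99 -> miss, evict 52, frames {82,99}
16 -> miss, evict 82, frames {99,16}
98 -> miss, evict 99, frames {16,98}
99 -> miss, evict 16, frames {98,99}
52 -> miss, evict 98, frames {99,52}
99 -> hit
82 -> miss, evict 52, frames {99,82}
Hits: 1.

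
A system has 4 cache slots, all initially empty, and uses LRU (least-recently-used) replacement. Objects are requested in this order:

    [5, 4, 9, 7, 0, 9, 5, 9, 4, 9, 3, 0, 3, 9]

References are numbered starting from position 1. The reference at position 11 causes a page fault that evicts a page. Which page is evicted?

0

pos 1: 5 -> miss, frames {5}
pos 2: 4 -> miss, frames {5,4}
pos 3: 9 -> miss, frames {5,4,9}
pos 4: 7 -> miss, frames {5,4,9,7}
pos 5: 0 -> miss, evict 5, frames {4,9,7,0}
pos 6: 9 -> hit
pos 7: 5 -> miss, evict 4, frames {7,0,9,5}
pos 8: 9 -> hit
pos 9: 4 -> miss, evict 7, frames {0,5,9,4}
pos 10: 9 -> hit
pos 11: 3 -> miss, evict 0, frames {5,4,9,3}
At position 11, page 0 is evicted.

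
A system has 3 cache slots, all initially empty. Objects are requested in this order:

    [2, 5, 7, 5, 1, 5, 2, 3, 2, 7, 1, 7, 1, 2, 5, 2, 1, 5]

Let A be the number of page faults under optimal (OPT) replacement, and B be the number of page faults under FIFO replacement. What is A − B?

-3

Under OPT: F F F . F . . F . F . . . . F . . . → 7 faults.
Under FIFO: F F F . F . F F . F F . . F F . . . → 10 faults.
A − B = 7 − 10 = -3.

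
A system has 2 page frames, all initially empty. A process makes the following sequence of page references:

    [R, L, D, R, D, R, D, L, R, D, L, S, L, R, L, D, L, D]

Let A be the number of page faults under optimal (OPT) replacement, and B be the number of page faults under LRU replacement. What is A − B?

-3

Under OPT: F F F . . . . F . F . F . F . F . . → 8 faults.
Under LRU: F F F F . . . F F F F F . F . F . . → 11 faults.
A − B = 8 − 11 = -3.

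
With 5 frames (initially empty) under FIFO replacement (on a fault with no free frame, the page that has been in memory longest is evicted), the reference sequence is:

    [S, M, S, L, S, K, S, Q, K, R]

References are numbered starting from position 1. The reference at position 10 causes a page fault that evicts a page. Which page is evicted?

S

pos 1: S → fault, frames [S]
pos 2: M → fault, frames [S, M]
pos 3: S → hit
pos 4: L → fault, frames [S, M, L]
pos 5: S → hit
pos 6: K → fault, frames [S, M, L, K]
pos 7: S → hit
pos 8: Q → fault, frames [S, M, L, K, Q]
pos 9: K → hit
pos 10: R → fault, evict S, frames [M, L, K, Q, R]
At position 10, page S is evicted.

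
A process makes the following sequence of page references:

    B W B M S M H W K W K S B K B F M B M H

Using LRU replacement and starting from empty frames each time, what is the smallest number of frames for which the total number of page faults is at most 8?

f=1: 20 faults
f=2: 14 faults
f=3: 12 faults
f=4: 12 faults
f=5: 10 faults
f=6: 9 faults
f=7: 7 faults
Smallest f with faults ≤ 8 is 7.

7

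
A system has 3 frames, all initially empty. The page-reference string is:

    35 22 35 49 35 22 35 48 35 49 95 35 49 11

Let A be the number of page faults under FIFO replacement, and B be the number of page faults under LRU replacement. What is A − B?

Under FIFO: F F . F . . . F F . F . F F → 8 faults.
Under LRU: F F . F . . . F . F F . . F → 7 faults.
A − B = 8 − 7 = 1.

1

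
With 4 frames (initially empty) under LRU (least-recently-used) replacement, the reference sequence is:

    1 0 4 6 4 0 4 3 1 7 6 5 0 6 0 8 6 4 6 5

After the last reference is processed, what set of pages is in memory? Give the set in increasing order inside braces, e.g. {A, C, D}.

1 -> fault, frames (1)
0 -> fault, frames (1 0)
4 -> fault, frames (1 0 4)
6 -> fault, frames (1 0 4 6)
4 -> hit
0 -> hit
4 -> hit
3 -> fault, evict 1, frames (6 0 4 3)
1 -> fault, evict 6, frames (0 4 3 1)
7 -> fault, evict 0, frames (4 3 1 7)
6 -> fault, evict 4, frames (3 1 7 6)
5 -> fault, evict 3, frames (1 7 6 5)
0 -> fault, evict 1, frames (7 6 5 0)
6 -> hit
0 -> hit
8 -> fault, evict 7, frames (5 6 0 8)
6 -> hit
4 -> fault, evict 5, frames (0 8 6 4)
6 -> hit
5 -> fault, evict 0, frames (8 4 6 5)

{4, 5, 6, 8}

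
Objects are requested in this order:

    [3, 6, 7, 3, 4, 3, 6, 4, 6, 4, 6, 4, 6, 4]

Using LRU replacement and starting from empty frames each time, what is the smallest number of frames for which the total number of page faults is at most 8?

f=1: 14 faults
f=2: 7 faults
f=3: 5 faults
f=4: 4 faults
Smallest f with faults ≤ 8 is 2.

2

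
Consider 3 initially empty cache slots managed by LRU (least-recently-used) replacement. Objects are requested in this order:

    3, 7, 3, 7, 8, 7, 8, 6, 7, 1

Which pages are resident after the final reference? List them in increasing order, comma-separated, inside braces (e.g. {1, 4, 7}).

{1, 6, 7}

3 -> miss, frames [3]
7 -> miss, frames [3, 7]
3 -> hit
7 -> hit
8 -> miss, frames [3, 7, 8]
7 -> hit
8 -> hit
6 -> miss, evict 3, frames [7, 8, 6]
7 -> hit
1 -> miss, evict 8, frames [6, 7, 1]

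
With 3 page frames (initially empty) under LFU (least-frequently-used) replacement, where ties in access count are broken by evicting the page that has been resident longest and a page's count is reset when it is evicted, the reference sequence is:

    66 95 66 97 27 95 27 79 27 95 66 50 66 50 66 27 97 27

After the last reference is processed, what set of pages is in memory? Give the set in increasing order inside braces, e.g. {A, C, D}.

66 -> fault, frames (66)
95 -> fault, frames (66 95)
66 -> hit
97 -> fault, frames (66 95 97)
27 -> fault, evict 95, frames (66 97 27)
95 -> fault, evict 97, frames (66 27 95)
27 -> hit
79 -> fault, evict 95, frames (66 27 79)
27 -> hit
95 -> fault, evict 79, frames (66 27 95)
66 -> hit
50 -> fault, evict 95, frames (66 27 50)
66 -> hit
50 -> hit
66 -> hit
27 -> hit
97 -> fault, evict 50, frames (66 27 97)
27 -> hit

{27, 66, 97}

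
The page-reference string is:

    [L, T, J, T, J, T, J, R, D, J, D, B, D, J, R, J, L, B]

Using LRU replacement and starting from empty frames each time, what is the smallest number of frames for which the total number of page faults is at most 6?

f=1: 18 faults
f=2: 11 faults
f=3: 9 faults
f=4: 8 faults
f=5: 7 faults
f=6: 6 faults
Smallest f with faults ≤ 6 is 6.

6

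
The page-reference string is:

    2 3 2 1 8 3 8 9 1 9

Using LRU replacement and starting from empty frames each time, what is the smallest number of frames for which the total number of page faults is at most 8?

2

f=1: 10 faults
f=2: 7 faults
f=3: 7 faults
f=4: 5 faults
f=5: 5 faults
Smallest f with faults ≤ 8 is 2.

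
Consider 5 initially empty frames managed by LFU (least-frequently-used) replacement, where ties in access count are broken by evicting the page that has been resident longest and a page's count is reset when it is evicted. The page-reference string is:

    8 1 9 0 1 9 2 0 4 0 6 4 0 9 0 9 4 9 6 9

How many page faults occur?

8 -> fault, frames [8]
1 -> fault, frames [8, 1]
9 -> fault, frames [8, 1, 9]
0 -> fault, frames [8, 1, 9, 0]
1 -> hit
9 -> hit
2 -> fault, frames [8, 1, 9, 0, 2]
0 -> hit
4 -> fault, evict 8, frames [1, 9, 0, 2, 4]
0 -> hit
6 -> fault, evict 2, frames [1, 9, 0, 4, 6]
4 -> hit
0 -> hit
9 -> hit
0 -> hit
9 -> hit
4 -> hit
9 -> hit
6 -> hit
9 -> hit
Page faults: 7.

7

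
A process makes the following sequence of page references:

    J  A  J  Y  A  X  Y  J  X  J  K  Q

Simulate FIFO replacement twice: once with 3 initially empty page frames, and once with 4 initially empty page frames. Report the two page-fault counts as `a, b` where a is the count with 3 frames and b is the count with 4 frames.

3 frames: F F . F . F . F . . F F → 7 faults.
4 frames: F F . F . F . . . . F F → 6 faults.
6 < 7: adding a frame reduced faults, as is typical.

7, 6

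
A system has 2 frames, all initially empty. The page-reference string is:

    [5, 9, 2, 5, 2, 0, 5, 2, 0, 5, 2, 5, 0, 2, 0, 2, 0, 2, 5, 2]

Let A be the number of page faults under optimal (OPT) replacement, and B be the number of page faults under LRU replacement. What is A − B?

Under OPT: F F F . . F . F . F . . F . . . . . F . → 8 faults.
Under LRU: F F F F . F F F F F F . F F . . . . F . → 13 faults.
A − B = 8 − 13 = -5.

-5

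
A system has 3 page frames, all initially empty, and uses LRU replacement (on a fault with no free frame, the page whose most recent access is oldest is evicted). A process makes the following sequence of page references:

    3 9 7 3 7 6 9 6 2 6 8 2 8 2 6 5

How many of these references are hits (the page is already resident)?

3: fault, frames [3]
9: fault, frames [3, 9]
7: fault, frames [3, 9, 7]
3: hit
7: hit
6: fault, evict 9, frames [3, 7, 6]
9: fault, evict 3, frames [7, 6, 9]
6: hit
2: fault, evict 7, frames [9, 6, 2]
6: hit
8: fault, evict 9, frames [2, 6, 8]
2: hit
8: hit
2: hit
6: hit
5: fault, evict 8, frames [2, 6, 5]
Hits: 8.

8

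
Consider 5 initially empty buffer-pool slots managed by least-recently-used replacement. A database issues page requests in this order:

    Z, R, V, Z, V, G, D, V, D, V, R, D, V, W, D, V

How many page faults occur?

6

Z -> fault, frames (Z)
R -> fault, frames (Z R)
V -> fault, frames (Z R V)
Z -> hit
V -> hit
G -> fault, frames (R Z V G)
D -> fault, frames (R Z V G D)
V -> hit
D -> hit
V -> hit
R -> hit
D -> hit
V -> hit
W -> fault, evict Z, frames (G R D V W)
D -> hit
V -> hit
Page faults: 6.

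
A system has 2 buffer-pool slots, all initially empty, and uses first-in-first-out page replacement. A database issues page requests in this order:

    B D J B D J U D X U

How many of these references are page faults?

B -> fault, frames [B]
D -> fault, frames [B, D]
J -> fault, evict B, frames [D, J]
B -> fault, evict D, frames [J, B]
D -> fault, evict J, frames [B, D]
J -> fault, evict B, frames [D, J]
U -> fault, evict D, frames [J, U]
D -> fault, evict J, frames [U, D]
X -> fault, evict U, frames [D, X]
U -> fault, evict D, frames [X, U]
Page faults: 10.

10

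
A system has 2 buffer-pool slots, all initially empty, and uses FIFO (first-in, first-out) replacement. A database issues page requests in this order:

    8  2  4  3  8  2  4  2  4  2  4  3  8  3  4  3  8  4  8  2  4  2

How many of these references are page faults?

8: miss, frames (8)
2: miss, frames (8 2)
4: miss, evict 8, frames (2 4)
3: miss, evict 2, frames (4 3)
8: miss, evict 4, frames (3 8)
2: miss, evict 3, frames (8 2)
4: miss, evict 8, frames (2 4)
2: hit
4: hit
2: hit
4: hit
3: miss, evict 2, frames (4 3)
8: miss, evict 4, frames (3 8)
3: hit
4: miss, evict 3, frames (8 4)
3: miss, evict 8, frames (4 3)
8: miss, evict 4, frames (3 8)
4: miss, evict 3, frames (8 4)
8: hit
2: miss, evict 8, frames (4 2)
4: hit
2: hit
Page faults: 14.

14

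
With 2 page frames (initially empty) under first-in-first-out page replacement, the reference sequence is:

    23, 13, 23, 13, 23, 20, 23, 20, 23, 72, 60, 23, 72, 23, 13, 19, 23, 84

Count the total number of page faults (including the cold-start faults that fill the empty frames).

12

23 -> fault, frames (23)
13 -> fault, frames (23 13)
23 -> hit
13 -> hit
23 -> hit
20 -> fault, evict 23, frames (13 20)
23 -> fault, evict 13, frames (20 23)
20 -> hit
23 -> hit
72 -> fault, evict 20, frames (23 72)
60 -> fault, evict 23, frames (72 60)
23 -> fault, evict 72, frames (60 23)
72 -> fault, evict 60, frames (23 72)
23 -> hit
13 -> fault, evict 23, frames (72 13)
19 -> fault, evict 72, frames (13 19)
23 -> fault, evict 13, frames (19 23)
84 -> fault, evict 19, frames (23 84)
Page faults: 12.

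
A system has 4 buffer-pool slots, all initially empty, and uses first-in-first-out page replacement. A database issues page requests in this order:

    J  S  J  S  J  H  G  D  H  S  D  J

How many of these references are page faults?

6

J: fault, frames [J]
S: fault, frames [J, S]
J: hit
S: hit
J: hit
H: fault, frames [J, S, H]
G: fault, frames [J, S, H, G]
D: fault, evict J, frames [S, H, G, D]
H: hit
S: hit
D: hit
J: fault, evict S, frames [H, G, D, J]
Page faults: 6.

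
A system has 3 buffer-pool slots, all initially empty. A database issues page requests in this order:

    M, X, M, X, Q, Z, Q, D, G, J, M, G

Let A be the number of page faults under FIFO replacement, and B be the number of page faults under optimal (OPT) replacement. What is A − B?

1

Under FIFO: F F . . F F . F F F F . → 8 faults.
Under OPT: F F . . F F . F F F . . → 7 faults.
A − B = 8 − 7 = 1.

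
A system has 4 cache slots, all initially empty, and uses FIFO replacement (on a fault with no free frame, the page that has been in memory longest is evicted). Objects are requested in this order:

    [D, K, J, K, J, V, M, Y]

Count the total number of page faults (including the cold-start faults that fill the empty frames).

6

D: fault, frames (D)
K: fault, frames (D K)
J: fault, frames (D K J)
K: hit
J: hit
V: fault, frames (D K J V)
M: fault, evict D, frames (K J V M)
Y: fault, evict K, frames (J V M Y)
Page faults: 6.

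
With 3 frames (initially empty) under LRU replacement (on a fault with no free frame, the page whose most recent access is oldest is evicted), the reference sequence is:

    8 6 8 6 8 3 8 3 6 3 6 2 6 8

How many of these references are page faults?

8 -> fault, frames {8}
6 -> fault, frames {8,6}
8 -> hit
6 -> hit
8 -> hit
3 -> fault, frames {6,8,3}
8 -> hit
3 -> hit
6 -> hit
3 -> hit
6 -> hit
2 -> fault, evict 8, frames {3,6,2}
6 -> hit
8 -> fault, evict 3, frames {2,6,8}
Page faults: 5.

5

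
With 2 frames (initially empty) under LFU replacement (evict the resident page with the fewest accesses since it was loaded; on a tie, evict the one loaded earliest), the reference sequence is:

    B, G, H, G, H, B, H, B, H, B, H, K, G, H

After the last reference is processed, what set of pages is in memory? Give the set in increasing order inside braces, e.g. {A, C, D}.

B -> miss, frames {B}
G -> miss, frames {B,G}
H -> miss, evict B, frames {G,H}
G -> hit
H -> hit
B -> miss, evict G, frames {H,B}
H -> hit
B -> hit
H -> hit
B -> hit
H -> hit
K -> miss, evict B, frames {H,K}
G -> miss, evict K, frames {H,G}
H -> hit

{G, H}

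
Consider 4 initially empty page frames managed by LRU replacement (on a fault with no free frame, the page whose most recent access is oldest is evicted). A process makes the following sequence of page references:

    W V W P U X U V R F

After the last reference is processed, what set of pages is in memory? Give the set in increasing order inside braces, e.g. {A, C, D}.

{F, R, U, V}

W → miss, frames (W)
V → miss, frames (W V)
W → hit
P → miss, frames (V W P)
U → miss, frames (V W P U)
X → miss, evict V, frames (W P U X)
U → hit
V → miss, evict W, frames (P X U V)
R → miss, evict P, frames (X U V R)
F → miss, evict X, frames (U V R F)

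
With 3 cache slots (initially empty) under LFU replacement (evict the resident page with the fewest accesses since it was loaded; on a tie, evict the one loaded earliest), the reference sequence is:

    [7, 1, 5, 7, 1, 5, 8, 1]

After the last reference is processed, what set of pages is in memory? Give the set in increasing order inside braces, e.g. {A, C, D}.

{1, 5, 8}

7 -> miss, frames {7}
1 -> miss, frames {7,1}
5 -> miss, frames {7,1,5}
7 -> hit
1 -> hit
5 -> hit
8 -> miss, evict 7, frames {1,5,8}
1 -> hit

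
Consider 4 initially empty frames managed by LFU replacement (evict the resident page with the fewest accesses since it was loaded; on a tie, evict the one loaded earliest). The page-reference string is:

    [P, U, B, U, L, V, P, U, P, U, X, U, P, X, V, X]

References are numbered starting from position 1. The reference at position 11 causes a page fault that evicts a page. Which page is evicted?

pos 1: P -> fault, frames (P)
pos 2: U -> fault, frames (P U)
pos 3: B -> fault, frames (P U B)
pos 4: U -> hit
pos 5: L -> fault, frames (P U B L)
pos 6: V -> fault, evict P, frames (U B L V)
pos 7: P -> fault, evict B, frames (U L V P)
pos 8: U -> hit
pos 9: P -> hit
pos 10: U -> hit
pos 11: X -> fault, evict L, frames (U V P X)
At position 11, page L is evicted.

L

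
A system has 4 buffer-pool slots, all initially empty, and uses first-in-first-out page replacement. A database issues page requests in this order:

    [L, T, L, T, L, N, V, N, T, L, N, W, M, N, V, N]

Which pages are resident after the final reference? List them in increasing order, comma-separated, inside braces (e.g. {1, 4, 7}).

L -> miss, frames [L]
T -> miss, frames [L, T]
L -> hit
T -> hit
L -> hit
N -> miss, frames [L, T, N]
V -> miss, frames [L, T, N, V]
N -> hit
T -> hit
L -> hit
N -> hit
W -> miss, evict L, frames [T, N, V, W]
M -> miss, evict T, frames [N, V, W, M]
N -> hit
V -> hit
N -> hit

{M, N, V, W}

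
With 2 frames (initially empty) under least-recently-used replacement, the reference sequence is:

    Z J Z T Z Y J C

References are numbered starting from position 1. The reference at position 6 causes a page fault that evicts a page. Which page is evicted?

T

pos 1: Z → miss, frames {Z}
pos 2: J → miss, frames {Z,J}
pos 3: Z → hit
pos 4: T → miss, evict J, frames {Z,T}
pos 5: Z → hit
pos 6: Y → miss, evict T, frames {Z,Y}
At position 6, page T is evicted.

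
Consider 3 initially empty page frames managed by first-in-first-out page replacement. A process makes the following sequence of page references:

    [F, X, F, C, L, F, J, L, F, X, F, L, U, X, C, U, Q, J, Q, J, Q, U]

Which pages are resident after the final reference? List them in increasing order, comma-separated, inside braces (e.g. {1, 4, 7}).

{J, Q, U}

F → fault, frames [F]
X → fault, frames [F, X]
F → hit
C → fault, frames [F, X, C]
L → fault, evict F, frames [X, C, L]
F → fault, evict X, frames [C, L, F]
J → fault, evict C, frames [L, F, J]
L → hit
F → hit
X → fault, evict L, frames [F, J, X]
F → hit
L → fault, evict F, frames [J, X, L]
U → fault, evict J, frames [X, L, U]
X → hit
C → fault, evict X, frames [L, U, C]
U → hit
Q → fault, evict L, frames [U, C, Q]
J → fault, evict U, frames [C, Q, J]
Q → hit
J → hit
Q → hit
U → fault, evict C, frames [Q, J, U]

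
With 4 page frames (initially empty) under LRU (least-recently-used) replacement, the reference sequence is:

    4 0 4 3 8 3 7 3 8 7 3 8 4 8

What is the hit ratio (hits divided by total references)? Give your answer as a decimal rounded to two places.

4 → fault, frames {4}
0 → fault, frames {4,0}
4 → hit
3 → fault, frames {0,4,3}
8 → fault, frames {0,4,3,8}
3 → hit
7 → fault, evict 0, frames {4,8,3,7}
3 → hit
8 → hit
7 → hit
3 → hit
8 → hit
4 → hit
8 → hit
Hits: 9 of 14 references → 9/14 = 0.6429.

0.64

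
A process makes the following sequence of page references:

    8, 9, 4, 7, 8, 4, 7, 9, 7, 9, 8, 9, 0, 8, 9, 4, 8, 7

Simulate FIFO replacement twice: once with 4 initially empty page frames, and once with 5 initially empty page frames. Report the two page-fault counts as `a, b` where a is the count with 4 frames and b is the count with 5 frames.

4 frames: F F F F . . . . . . . . F F F F . F → 9 faults.
5 frames: F F F F . . . . . . . . F . . . . . → 5 faults.
5 < 9: adding a frame reduced faults, as is typical.

9, 5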